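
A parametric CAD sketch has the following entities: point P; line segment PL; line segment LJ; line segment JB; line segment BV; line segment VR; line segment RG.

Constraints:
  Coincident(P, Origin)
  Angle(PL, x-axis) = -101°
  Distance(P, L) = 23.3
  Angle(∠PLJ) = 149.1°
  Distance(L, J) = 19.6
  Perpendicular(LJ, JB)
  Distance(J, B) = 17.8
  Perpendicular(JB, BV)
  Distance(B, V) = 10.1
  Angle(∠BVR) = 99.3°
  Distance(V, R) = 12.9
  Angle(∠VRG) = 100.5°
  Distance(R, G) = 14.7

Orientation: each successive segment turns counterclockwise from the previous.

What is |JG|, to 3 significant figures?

1.65

P is at the origin; PL runs at -101.0° with length 23.3, so L = (-4.45, -22.9). ∠PLJ = 149.1° gives LJ at -70.1° from the x-axis; with |LJ| = 19.6, J = (2.23, -41.3). LJ is perpendicular to JB, so JB runs at 19.9°; with |JB| = 17.8, B = (19.0, -35.2). The perpendicularity gives BV at right angles to JB, so BV runs at 110°; with |BV| = 10.1, V = (15.5, -25.7). ∠BVR = 99.3° gives VR at -169° from the x-axis; with |VR| = 12.9, R = (2.85, -28.1). ∠VRG = 100.5° gives RG at -89.9° from the x-axis; with |RG| = 14.7, G = (2.87, -42.8). Then |JG| = |G − J| = 1.65.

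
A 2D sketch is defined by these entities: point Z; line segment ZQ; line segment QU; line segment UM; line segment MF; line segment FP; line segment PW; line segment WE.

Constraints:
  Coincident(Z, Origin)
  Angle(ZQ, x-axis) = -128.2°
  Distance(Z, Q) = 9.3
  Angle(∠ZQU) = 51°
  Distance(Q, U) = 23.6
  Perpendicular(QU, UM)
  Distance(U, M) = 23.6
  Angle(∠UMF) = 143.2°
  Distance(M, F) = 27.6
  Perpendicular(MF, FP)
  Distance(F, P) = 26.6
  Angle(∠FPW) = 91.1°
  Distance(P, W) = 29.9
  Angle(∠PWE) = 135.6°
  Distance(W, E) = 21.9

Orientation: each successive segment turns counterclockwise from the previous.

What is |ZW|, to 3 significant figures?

3.16

Z is at the origin; ZQ runs at -128.2° with length 9.3, so Q = (-5.75, -7.31). ∠ZQU = 51.0° gives QU at 0.800° from the x-axis; with |QU| = 23.6, U = (17.8, -6.98). QU ⟂ UM, so UM runs at 90.8°; with |UM| = 23.6, M = (17.5, 16.6). ∠UMF = 143.2° gives MF at 128° from the x-axis; with |MF| = 27.6, F = (0.677, 38.5). MF is perpendicular to FP, so FP runs at -142°; with |FP| = 26.6, P = (-20.4, 22.3). ∠FPW = 91.1° gives PW at -53.5° from the x-axis; with |PW| = 29.9, W = (-2.61, -1.78). Then |ZW| = |W − Z| = 3.16.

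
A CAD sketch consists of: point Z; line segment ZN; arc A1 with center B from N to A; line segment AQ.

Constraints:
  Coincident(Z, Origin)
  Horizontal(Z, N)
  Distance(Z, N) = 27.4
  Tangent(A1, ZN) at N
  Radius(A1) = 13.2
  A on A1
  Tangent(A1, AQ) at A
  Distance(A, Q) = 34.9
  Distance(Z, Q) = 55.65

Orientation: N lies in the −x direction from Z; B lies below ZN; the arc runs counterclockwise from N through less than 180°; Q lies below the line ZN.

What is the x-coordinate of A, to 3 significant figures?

-39.2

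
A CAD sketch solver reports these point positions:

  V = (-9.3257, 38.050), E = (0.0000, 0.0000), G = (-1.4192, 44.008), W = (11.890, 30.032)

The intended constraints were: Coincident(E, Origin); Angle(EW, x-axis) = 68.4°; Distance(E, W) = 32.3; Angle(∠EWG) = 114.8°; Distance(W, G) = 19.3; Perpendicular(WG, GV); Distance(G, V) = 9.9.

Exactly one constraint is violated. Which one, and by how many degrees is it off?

Perpendicular(WG, GV) — off by 6.60°.

E = (0.00, 0.00) ✓; EW at 68.40° ✓; |EW| = 32.30 ✓; ∠EWG = 114.8° ✓; |WG| = 19.30 ✓; ∠(WG, GV) = 83.40° ✗; |GV| = 9.900 ✓.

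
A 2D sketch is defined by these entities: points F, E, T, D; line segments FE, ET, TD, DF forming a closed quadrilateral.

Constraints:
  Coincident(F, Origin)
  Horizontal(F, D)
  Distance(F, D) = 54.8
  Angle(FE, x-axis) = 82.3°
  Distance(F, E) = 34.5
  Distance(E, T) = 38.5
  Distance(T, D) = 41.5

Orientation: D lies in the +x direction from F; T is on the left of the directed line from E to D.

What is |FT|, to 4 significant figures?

58.33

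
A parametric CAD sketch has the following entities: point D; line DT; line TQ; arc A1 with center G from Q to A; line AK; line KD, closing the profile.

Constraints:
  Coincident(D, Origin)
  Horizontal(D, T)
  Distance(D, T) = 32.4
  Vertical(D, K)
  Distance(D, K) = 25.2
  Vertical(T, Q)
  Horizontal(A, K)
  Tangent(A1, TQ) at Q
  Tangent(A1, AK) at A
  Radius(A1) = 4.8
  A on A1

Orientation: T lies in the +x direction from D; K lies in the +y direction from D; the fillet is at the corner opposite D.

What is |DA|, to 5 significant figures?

37.374

The virtual corner opposite D is at (32.400, 25.200). The tangent condition forces GQ to be normal to TQ and since A1 is tangent to AK there, GA ⟂ AK, with radius 4.8, so the center G sits 4.8 in from both sides at G = (27.600, 20.400). That places the tangent points at Q = (32.400, 20.400) on TQ and A = (27.600, 25.200) on AK. Then |DA| = |A − D| = 37.374.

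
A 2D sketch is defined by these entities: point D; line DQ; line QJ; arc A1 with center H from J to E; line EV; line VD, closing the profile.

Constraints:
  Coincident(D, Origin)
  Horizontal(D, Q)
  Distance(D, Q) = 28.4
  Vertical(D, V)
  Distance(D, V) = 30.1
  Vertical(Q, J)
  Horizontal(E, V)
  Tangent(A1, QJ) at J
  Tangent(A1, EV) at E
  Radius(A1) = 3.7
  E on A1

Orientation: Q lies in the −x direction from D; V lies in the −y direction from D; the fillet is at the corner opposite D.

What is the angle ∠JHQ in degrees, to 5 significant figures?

82.022°

The virtual corner opposite D is at (-28.400, -30.100). A1 meets QJ tangentially, so HJ is at right angles to QJ and A1 meets EV tangentially, so HE is at right angles to EV, with radius 3.7, so the center H sits 3.7 in from both sides at H = (-24.700, -26.400). That places the tangent points at J = (-28.400, -26.400) on QJ and E = (-24.700, -30.100) on EV. Then cos ∠JHQ = HJ·HQ / (|HJ||HQ|), giving 82.022°.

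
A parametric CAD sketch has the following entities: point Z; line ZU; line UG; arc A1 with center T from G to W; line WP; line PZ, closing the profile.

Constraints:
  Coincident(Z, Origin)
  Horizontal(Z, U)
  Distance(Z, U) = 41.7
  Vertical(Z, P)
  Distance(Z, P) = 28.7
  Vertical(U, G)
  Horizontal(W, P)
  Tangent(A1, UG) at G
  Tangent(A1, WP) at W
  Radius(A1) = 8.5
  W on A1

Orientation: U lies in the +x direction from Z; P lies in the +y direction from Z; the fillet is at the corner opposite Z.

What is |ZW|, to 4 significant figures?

43.89

Z is at the origin; Z and U share the same y with |ZU| = 41.7 and U on the +x side, so U = (41.70, 0.000). Z and P share the same x with |ZP| = 28.7 and P on the +y side, so P = (0.000, 28.70). The virtual corner opposite Z is at (41.70, 28.70). Tangency of A1 to UG means the radius TG is perpendicular to UG and the tangent condition forces TW to be normal to WP, with radius 8.5, so the center T sits 8.5 in from both sides at T = (33.20, 20.20). That places the tangent points at G = (41.70, 20.20) on UG and W = (33.20, 28.70) on WP. Then |ZW| = |W − Z| = 43.89.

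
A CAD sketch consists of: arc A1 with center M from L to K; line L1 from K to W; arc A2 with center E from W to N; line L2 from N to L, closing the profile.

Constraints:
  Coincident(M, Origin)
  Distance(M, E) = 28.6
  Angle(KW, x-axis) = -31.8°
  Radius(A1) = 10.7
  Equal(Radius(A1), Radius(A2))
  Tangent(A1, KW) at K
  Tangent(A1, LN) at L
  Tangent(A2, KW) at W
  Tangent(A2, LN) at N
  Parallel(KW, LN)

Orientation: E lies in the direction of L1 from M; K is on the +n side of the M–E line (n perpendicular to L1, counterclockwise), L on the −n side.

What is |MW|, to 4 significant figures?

30.54

Tangency of A1 to both parallel lines with radius 10.7 puts K and L at M ± 10.7·n: K = (5.638, 9.094), L = (-5.638, -9.094). Equal radii place W and N the same way about E: W = E + 10.7·n = (29.95, -5.977), N = E − 10.7·n = (18.67, -24.16). Then |MW| = |W − M| = 30.54.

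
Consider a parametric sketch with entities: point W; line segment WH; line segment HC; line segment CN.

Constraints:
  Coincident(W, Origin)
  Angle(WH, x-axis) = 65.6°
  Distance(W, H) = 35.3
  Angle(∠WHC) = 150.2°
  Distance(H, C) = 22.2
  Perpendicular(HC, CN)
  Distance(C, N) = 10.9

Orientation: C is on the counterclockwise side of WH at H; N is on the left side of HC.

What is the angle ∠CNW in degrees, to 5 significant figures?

97.167°

W is at the origin; WH runs at 65.6° with length 35.3, so H = 35.3·(cos 65.6°, sin 65.6°) = (14.583, 32.147). ∠WHC = 150.2°, so HC runs at 65.6° + (180° − 150.2°) = 95.400° from the x-axis; with |HC| = 22.2, C = H + 22.2·(cos 95.400°, sin 95.400°) = (12.493, 54.249). HC is perpendicular to CN; with |CN| = 10.9 on the left of HC, N = C + 10.9·(-0.99556, -0.094108) = (1.6418, 53.223). Then cos ∠CNW = NC·NW / (|NC||NW|), giving 97.167°.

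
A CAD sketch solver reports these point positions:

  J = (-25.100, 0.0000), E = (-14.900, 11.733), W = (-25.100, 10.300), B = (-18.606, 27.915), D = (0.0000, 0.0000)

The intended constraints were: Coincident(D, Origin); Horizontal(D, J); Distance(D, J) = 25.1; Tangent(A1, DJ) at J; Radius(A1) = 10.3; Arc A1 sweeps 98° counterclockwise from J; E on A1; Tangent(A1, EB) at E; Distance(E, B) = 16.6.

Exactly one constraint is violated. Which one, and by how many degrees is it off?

Tangent(A1, EB) at E — off by 4.90°.

D = (0.00, 0.00) ✓; D.y = 0.00, J.y = 0.00 ✓; |DJ| = 25.10 ✓; ∠(WJ, JD) = 90.00° ✓; |WJ| = 10.30 ✓; bearing(W→E) − bearing(W→J) = 98.00° ✓; |WE| = 10.30 ✓; ∠(WE, EB) = 85.10° ✗; |EB| = 16.60 ✓.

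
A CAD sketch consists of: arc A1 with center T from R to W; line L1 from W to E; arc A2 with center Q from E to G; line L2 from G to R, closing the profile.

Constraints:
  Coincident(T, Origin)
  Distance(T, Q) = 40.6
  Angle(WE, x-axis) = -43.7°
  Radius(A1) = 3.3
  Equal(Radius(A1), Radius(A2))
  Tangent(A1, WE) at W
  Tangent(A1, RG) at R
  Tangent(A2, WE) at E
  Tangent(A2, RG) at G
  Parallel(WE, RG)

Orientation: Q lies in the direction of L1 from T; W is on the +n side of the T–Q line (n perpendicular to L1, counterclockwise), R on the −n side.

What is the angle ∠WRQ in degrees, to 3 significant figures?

85.4°

The slot axis is L1's direction at -43.7°, so u = (cos -43.7°, sin -43.7°) = (0.723, -0.691) and n = (−sin -43.7°, cos -43.7°) = (0.691, 0.723). T is at the origin and Q lies 40.6 along u from T, so Q = 40.6·u = (29.4, -28.0). Tangency of A1 to both parallel lines with radius 3.3 puts W and R at T ± 3.3·n: W = (2.28, 2.39), R = (-2.28, -2.39). Then cos ∠WRQ = RW·RQ / (|RW||RQ|), giving 85.4°.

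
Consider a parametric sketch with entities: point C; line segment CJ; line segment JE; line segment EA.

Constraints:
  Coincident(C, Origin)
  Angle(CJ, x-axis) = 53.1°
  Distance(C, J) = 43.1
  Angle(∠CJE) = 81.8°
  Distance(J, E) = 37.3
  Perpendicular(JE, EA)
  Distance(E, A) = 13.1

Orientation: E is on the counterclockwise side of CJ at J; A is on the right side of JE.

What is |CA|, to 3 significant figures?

63.9

C is at the origin; CJ runs at 53.1° with length 43.1, so J = 43.1·(cos 53.1°, sin 53.1°) = (25.9, 34.5). ∠CJE = 81.8°, so JE runs at 53.1° + (180° − 81.8°) = 151° from the x-axis; with |JE| = 37.3, E = J + 37.3·(cos 151°, sin 151°) = (-6.84, 52.4). JE is perpendicular to EA; with |EA| = 13.1 on the right of JE, A = E + 13.1·(0.480, 0.877) = (-0.549, 63.9). Then |CA| = |A − C| = 63.9.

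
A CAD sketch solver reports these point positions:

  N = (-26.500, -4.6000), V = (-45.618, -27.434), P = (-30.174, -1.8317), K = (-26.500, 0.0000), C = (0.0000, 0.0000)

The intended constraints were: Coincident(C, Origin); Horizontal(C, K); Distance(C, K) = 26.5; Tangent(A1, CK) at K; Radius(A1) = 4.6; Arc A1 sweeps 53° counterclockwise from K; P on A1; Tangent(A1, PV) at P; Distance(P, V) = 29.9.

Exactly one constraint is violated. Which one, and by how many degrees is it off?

Tangent(A1, PV) at P — off by 5.90°.

C = (0.00, 0.00) ✓; C.y = 0.00, K.y = 0.00 ✓; |CK| = 26.50 ✓; ∠(NK, KC) = 90.00° ✓; |NK| = 4.600 ✓; bearing(N→P) − bearing(N→K) = 53.00° ✓; |NP| = 4.600 ✓; ∠(NP, PV) = 84.10° ✗; |PV| = 29.90 ✓.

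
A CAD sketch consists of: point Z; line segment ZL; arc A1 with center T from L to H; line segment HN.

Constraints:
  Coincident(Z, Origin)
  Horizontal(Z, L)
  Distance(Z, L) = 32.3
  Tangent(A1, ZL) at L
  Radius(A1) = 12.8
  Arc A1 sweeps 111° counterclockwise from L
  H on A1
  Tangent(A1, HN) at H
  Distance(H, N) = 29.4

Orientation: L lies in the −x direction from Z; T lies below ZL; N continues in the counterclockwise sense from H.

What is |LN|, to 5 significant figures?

44.857

Z is at the origin; ZL is horizontal with |ZL| = 32.3 and L on the −x side, so L = (-32.300, 0.0000). A1 meets ZL tangentially, so TL is at right angles to ZL, so T = L + (0, -12.8) = (-32.300, -12.800). On A1, L sits at bearing 90° from T; a 111° counterclockwise sweep puts H at bearing 201°, so H = T + 12.8·(cos 201°, sin 201°) = (-44.250, -17.387). Since A1 is tangent to HN there, TH ⟂ HN, so HN runs along (−sin 201°, cos 201°); with |HN| = 29.4, N = (-33.714, -44.834). Then |LN| = |N − L| = 44.857.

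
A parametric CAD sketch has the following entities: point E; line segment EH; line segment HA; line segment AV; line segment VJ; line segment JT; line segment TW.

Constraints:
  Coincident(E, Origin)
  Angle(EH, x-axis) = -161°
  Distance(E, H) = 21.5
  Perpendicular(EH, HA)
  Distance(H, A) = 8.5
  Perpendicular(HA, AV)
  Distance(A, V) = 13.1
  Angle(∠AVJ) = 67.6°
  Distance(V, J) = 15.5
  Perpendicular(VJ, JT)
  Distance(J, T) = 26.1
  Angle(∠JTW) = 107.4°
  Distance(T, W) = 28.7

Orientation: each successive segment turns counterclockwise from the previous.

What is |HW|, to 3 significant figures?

35.8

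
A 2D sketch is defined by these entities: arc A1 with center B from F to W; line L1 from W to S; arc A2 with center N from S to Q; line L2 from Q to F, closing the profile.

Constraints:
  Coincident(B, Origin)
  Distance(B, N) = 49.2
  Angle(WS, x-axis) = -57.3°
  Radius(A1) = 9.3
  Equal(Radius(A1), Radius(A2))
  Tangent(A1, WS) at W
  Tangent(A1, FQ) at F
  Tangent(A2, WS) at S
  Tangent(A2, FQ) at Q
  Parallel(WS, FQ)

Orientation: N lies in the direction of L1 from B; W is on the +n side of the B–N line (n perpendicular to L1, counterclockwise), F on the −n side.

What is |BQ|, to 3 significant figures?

50.1

The slot axis is L1's direction at -57.3°, so u = (cos -57.3°, sin -57.3°) = (0.540, -0.842) and n = (−sin -57.3°, cos -57.3°) = (0.842, 0.540). B is at the origin and N lies 49.2 along u from B, so N = 49.2·u = (26.6, -41.4). Tangency of A1 to both parallel lines with radius 9.3 puts W and F at B ± 9.3·n: W = (7.83, 5.02), F = (-7.83, -5.02). Equal radii place S and Q the same way about N: S = N + 9.3·n = (34.4, -36.4), Q = N − 9.3·n = (18.8, -46.4). Then |BQ| = |Q − B| = 50.1.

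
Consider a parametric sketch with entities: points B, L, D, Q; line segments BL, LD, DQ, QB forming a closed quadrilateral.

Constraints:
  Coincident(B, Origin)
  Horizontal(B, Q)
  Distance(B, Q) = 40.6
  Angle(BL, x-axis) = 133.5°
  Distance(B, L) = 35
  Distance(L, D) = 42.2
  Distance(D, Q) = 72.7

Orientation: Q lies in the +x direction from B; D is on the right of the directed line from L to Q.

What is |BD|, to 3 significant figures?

34.4

B is at the origin; BQ is horizontal with |BQ| = 40.6 and Q in +x, so Q = (40.6, 0). BL runs at 133.5° with |BL| = 35.0, so L = (-24.1, 25.4). D is determined by |LD| = 42.2 and |DQ| = 72.7 together: it lies at the intersection of circle(L, 42.2) and circle(Q, 72.7). With |LQ| = 69.5, the foot of the radical line on LQ is 9.53 from L and the perpendicular offset is √(42.2² − 9.53²) = 41.1. Taking the right-of-LQ solution: D = (-30.2, -16.4).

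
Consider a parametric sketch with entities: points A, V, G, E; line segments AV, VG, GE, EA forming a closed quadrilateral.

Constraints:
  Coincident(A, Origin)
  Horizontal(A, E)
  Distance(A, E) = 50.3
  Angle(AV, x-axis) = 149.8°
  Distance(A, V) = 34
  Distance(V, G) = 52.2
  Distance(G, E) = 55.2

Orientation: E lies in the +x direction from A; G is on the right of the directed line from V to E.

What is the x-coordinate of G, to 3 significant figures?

1.19

A is at the origin; A and E share the same y with |AE| = 50.3 and E in +x, so E = (50.3, 0). AV runs at 149.8° with |AV| = 34.0, so V = (-29.4, 17.1). G is determined by |VG| = 52.2 and |GE| = 55.2 together: it lies at the intersection of circle(V, 52.2) and circle(E, 55.2). With |VE| = 81.5, the foot of the radical line on VE is 38.8 from V and the perpendicular offset is √(52.2² − 38.8²) = 34.9. Taking the right-of-VE solution: G = (1.19, -25.2).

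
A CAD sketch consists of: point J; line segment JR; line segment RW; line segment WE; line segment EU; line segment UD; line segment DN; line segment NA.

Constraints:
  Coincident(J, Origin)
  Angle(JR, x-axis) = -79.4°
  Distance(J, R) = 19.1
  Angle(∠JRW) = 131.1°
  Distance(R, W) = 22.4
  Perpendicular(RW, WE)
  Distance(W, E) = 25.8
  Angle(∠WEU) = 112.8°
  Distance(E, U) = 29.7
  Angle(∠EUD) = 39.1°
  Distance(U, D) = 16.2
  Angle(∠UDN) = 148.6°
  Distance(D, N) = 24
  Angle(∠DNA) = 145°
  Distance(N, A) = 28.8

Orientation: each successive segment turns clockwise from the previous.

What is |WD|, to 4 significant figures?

30.33

J is at the origin; JR runs at -79.4° with length 19.1, so R = (3.513, -18.77). ∠JRW = 131.1° gives RW at -128.3° from the x-axis; with |RW| = 22.4, W = (-10.37, -36.35). RW is perpendicular to WE, so WE runs at 141.7°; with |WE| = 25.8, E = (-30.62, -20.36). ∠WEU = 112.8° gives EU at 74.50° from the x-axis; with |EU| = 29.7, U = (-22.68, 8.257). ∠EUD = 39.1° gives UD at -66.40° from the x-axis; with |UD| = 16.2, D = (-16.19, -6.588). Then |WD| = |D − W| = 30.33.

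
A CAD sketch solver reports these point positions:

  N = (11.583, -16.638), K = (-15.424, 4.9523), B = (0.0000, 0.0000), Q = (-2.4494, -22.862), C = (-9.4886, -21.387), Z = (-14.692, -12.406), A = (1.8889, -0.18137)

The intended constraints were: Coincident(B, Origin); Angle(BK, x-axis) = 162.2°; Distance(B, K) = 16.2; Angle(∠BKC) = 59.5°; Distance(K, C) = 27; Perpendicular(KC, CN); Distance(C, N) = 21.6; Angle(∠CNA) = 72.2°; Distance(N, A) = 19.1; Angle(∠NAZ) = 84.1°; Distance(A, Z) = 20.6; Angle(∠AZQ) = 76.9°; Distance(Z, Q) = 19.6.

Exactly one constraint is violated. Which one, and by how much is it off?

Distance(Z, Q) = 19.6 — off by 3.50.

B = (0.00, 0.00) ✓; BK at 162.2° ✓; |BK| = 16.20 ✓; ∠BKC = 59.50° ✓; |KC| = 27.00 ✓; ∠(KC, CN) = 90.00° ✓; |CN| = 21.60 ✓; ∠CNA = 72.20° ✓; |NA| = 19.10 ✓; ∠NAZ = 84.10° ✓; |AZ| = 20.60 ✓; ∠AZQ = 76.90° ✓; |ZQ| = 16.10 ✗.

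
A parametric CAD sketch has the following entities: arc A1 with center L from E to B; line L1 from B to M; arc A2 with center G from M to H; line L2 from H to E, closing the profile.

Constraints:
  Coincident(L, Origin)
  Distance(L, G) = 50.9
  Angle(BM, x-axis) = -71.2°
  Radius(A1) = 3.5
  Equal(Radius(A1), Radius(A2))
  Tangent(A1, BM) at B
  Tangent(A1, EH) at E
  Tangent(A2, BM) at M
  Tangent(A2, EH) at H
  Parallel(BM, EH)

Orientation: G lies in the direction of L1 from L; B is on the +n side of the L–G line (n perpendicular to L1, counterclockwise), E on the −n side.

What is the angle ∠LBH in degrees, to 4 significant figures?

82.17°

Tangency of A1 to both parallel lines with radius 3.5 puts B and E at L ± 3.5·n: B = (3.313, 1.128), E = (-3.313, -1.128). Equal radii place M and H the same way about G: M = G + 3.5·n = (19.72, -47.06), H = G − 3.5·n = (13.09, -49.31). Then cos ∠LBH = BL·BH / (|BL||BH|), giving 82.17°.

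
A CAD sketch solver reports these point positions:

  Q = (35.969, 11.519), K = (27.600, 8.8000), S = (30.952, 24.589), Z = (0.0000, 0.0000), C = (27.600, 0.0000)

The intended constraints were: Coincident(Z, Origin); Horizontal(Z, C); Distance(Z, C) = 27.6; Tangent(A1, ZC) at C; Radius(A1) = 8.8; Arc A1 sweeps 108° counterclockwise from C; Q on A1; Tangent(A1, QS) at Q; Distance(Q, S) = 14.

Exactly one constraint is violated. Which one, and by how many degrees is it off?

Tangent(A1, QS) at Q — off by 3.00°.

Z = (0.00, 0.00) ✓; Z.y = 0.00, C.y = 0.00 ✓; |ZC| = 27.60 ✓; ∠(KC, CZ) = 90.00° ✓; |KC| = 8.800 ✓; bearing(K→Q) − bearing(K→C) = 108.0° ✓; |KQ| = 8.800 ✓; ∠(KQ, QS) = 87.00° ✗; |QS| = 14.00 ✓.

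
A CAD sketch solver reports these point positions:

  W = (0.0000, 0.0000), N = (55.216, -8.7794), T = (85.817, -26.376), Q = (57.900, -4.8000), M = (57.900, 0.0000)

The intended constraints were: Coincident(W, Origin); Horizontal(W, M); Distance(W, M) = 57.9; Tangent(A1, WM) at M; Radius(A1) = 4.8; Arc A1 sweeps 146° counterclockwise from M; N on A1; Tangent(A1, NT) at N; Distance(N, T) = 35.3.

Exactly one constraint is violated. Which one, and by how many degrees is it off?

Tangent(A1, NT) at N — off by 4.10°.

W = (0.00, 0.00) ✓; W.y = 0.00, M.y = 0.00 ✓; |WM| = 57.90 ✓; ∠(QM, MW) = 90.00° ✓; |QM| = 4.800 ✓; bearing(Q→N) − bearing(Q→M) = 146.0° ✓; |QN| = 4.800 ✓; ∠(QN, NT) = 85.90° ✗; |NT| = 35.30 ✓.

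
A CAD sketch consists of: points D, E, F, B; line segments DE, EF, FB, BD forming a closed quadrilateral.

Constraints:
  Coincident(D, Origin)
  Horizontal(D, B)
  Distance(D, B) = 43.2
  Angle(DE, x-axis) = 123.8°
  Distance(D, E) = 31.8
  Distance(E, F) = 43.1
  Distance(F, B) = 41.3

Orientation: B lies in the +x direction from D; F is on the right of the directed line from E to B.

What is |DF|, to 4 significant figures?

11.66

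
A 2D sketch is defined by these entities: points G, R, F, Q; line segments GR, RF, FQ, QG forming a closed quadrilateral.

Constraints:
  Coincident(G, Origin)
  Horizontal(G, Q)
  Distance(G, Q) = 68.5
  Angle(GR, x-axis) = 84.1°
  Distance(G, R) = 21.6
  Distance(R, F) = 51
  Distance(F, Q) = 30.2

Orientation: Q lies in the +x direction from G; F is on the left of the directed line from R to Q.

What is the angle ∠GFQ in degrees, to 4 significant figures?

94.76°

G is at the origin; G and Q share the same y with |GQ| = 68.5 and Q in +x, so Q = (68.5, 0). GR runs at 84.1° with |GR| = 21.6, so R = (2.220, 21.49). F is determined by |RF| = 51.0 and |FQ| = 30.2 together: it lies at the intersection of circle(R, 51.0) and circle(Q, 30.2). With |RQ| = 69.68, the foot of the radical line on RQ is 46.96 from R and the perpendicular offset is √(51.0² − 46.96²) = 19.90. Taking the left-of-RQ solution: F = (53.03, 25.93).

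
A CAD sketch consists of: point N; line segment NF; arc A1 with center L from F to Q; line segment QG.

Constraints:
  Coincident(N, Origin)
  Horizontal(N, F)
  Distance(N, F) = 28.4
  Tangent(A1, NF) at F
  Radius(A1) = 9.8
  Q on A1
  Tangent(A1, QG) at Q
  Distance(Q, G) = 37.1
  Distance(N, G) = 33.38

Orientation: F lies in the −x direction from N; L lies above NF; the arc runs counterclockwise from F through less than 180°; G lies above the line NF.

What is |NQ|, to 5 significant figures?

20.970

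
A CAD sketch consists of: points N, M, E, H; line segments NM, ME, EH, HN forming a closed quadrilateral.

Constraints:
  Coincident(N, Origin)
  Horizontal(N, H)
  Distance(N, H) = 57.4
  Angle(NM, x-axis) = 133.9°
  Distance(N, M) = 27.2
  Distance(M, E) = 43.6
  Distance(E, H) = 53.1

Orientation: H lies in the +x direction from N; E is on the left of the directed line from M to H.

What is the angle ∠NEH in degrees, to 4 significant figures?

72.20°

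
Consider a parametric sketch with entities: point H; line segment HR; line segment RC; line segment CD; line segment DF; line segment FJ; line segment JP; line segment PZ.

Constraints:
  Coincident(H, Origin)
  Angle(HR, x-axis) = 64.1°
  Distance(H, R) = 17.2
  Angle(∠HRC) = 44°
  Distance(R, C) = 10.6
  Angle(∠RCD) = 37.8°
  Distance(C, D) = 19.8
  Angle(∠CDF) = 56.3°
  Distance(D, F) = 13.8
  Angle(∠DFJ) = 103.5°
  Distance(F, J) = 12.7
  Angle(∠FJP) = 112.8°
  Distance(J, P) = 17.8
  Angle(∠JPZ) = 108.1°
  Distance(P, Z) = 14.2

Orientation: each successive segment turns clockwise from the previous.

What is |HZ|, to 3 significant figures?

8.53

H is at the origin; HR runs at 64.1° with length 17.2, so R = (7.51, 15.5). ∠HRC = 44.0° gives RC at -71.9° from the x-axis; with |RC| = 10.6, C = (10.8, 5.40). ∠RCD = 37.8° gives CD at 146° from the x-axis; with |CD| = 19.8, D = (-5.59, 16.5). ∠CDF = 56.3° gives DF at 22.2° from the x-axis; with |DF| = 13.8, F = (7.19, 21.7). ∠DFJ = 103.5° gives FJ at -54.3° from the x-axis; with |FJ| = 12.7, J = (14.6, 11.4). ∠FJP = 112.8° gives JP at -122° from the x-axis; with |JP| = 17.8, P = (5.30, -3.78). ∠JPZ = 108.1° gives PZ at 167° from the x-axis; with |PZ| = 14.2, Z = (-8.52, -0.488). Then |HZ| = |Z − H| = 8.53.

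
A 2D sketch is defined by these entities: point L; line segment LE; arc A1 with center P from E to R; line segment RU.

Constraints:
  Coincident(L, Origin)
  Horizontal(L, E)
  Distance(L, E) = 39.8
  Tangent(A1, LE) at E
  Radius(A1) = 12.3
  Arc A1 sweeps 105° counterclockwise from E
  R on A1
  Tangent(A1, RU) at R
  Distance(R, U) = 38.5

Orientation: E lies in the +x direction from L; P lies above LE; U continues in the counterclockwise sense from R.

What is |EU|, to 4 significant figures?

52.71

L is at the origin; L and E share the same y with |LE| = 39.8 and E on the +x side, so E = (39.80, 0.000). A1 meets LE tangentially, so PE is at right angles to LE, so P = E + (0, 12.3) = (39.80, 12.30). On A1, E sits at bearing -90° from P; a 105° counterclockwise sweep puts R at bearing 15°, so R = P + 12.3·(cos 15°, sin 15°) = (51.68, 15.48). The tangent condition forces PR to be normal to RU, so RU runs along (−sin 15°, cos 15°); with |RU| = 38.5, U = (41.72, 52.67). Then |EU| = |U − E| = 52.71.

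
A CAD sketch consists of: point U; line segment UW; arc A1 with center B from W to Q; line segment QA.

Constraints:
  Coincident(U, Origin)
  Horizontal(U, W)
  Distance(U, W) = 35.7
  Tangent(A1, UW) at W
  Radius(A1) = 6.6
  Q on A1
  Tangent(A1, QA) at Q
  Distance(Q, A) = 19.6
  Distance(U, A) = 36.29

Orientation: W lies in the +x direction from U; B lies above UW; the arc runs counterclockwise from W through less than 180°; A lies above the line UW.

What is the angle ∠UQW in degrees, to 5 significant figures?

52.150°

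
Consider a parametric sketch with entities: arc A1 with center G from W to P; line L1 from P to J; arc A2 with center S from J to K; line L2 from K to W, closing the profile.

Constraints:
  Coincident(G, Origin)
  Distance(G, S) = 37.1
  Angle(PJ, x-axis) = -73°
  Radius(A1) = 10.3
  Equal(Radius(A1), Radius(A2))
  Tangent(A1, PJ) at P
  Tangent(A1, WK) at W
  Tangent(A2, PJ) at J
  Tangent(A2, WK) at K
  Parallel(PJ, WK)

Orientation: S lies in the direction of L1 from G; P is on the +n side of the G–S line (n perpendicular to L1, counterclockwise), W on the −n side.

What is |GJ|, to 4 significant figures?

38.50

The slot axis is L1's direction at -73.0°, so u = (cos -73.0°, sin -73.0°) = (0.2924, -0.9563) and n = (−sin -73.0°, cos -73.0°) = (0.9563, 0.2924). G is at the origin and S lies 37.1 along u from G, so S = 37.1·u = (10.85, -35.48). Tangency of A1 to both parallel lines with radius 10.3 puts P and W at G ± 10.3·n: P = (9.850, 3.011), W = (-9.850, -3.011). Equal radii place J and K the same way about S: J = S + 10.3·n = (20.70, -32.47), K = S − 10.3·n = (0.9971, -38.49). Then |GJ| = |J − G| = 38.50.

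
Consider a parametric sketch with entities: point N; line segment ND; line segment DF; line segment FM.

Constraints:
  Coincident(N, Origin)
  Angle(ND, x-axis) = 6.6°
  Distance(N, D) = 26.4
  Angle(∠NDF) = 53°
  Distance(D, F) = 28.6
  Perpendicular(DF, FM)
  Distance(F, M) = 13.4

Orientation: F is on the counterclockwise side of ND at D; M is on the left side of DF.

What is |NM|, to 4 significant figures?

14.85

N is at the origin; ND runs at 6.6° with length 26.4, so D = 26.4·(cos 6.6°, sin 6.6°) = (26.23, 3.034). ∠NDF = 53.0°, so DF runs at 6.6° + (180° − 53.0°) = 133.6° from the x-axis; with |DF| = 28.6, F = D + 28.6·(cos 133.6°, sin 133.6°) = (6.502, 23.75). DF ⟂ FM; with |FM| = 13.4 on the left of DF, M = F + 13.4·(-0.7242, -0.6896) = (-3.202, 14.50). Then |NM| = |M − N| = 14.85.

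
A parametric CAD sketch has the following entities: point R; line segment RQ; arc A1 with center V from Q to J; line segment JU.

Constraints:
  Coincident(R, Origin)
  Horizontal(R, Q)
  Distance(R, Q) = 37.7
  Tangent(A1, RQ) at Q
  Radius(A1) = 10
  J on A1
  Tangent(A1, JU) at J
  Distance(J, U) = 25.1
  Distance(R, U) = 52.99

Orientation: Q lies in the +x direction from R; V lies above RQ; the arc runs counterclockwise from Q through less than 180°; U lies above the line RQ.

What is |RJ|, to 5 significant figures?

48.954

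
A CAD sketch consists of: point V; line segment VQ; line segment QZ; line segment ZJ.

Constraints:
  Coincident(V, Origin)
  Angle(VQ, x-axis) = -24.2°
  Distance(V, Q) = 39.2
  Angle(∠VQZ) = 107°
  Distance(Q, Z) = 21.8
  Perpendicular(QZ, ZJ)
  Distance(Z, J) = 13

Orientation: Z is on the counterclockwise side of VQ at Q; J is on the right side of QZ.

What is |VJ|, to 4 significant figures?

60.46

V is at the origin; VQ runs at -24.2° with length 39.2, so Q = 39.2·(cos -24.2°, sin -24.2°) = (35.76, -16.07). ∠VQZ = 107.0°, so QZ runs at -24.2° + (180° − 107.0°) = 48.80° from the x-axis; with |QZ| = 21.8, Z = Q + 21.8·(cos 48.80°, sin 48.80°) = (50.11, 0.3337). QZ is perpendicular to ZJ; with |ZJ| = 13.0 on the right of QZ, J = Z + 13.0·(0.7524, -0.6587) = (59.90, -8.229). Then |VJ| = |J − V| = 60.46.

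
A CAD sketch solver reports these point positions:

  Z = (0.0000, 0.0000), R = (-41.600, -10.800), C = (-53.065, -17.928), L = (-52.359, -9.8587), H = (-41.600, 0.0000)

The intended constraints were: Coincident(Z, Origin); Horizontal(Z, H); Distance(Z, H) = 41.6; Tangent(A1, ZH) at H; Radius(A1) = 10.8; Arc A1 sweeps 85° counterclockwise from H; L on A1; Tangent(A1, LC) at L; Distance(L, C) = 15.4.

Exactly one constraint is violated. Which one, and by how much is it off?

Distance(L, C) = 15.4 — off by 7.30.

Z = (0.00, 0.00) ✓; Z.y = 0.00, H.y = 0.00 ✓; |ZH| = 41.60 ✓; ∠(RH, HZ) = 90.00° ✓; |RH| = 10.80 ✓; bearing(R→L) − bearing(R→H) = 85.00° ✓; |RL| = 10.80 ✓; ∠(RL, LC) = 90.00° ✓; |LC| = 8.100 ✗.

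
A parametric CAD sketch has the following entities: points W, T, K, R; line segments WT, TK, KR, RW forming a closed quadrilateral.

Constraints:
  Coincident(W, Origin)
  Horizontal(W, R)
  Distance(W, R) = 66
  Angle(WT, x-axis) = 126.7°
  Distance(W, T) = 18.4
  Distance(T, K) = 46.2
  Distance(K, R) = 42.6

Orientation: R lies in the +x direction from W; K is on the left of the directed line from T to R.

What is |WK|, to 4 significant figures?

43.25

Checks: |TK| = 46.20 ✓; |KR| = 42.60 ✓.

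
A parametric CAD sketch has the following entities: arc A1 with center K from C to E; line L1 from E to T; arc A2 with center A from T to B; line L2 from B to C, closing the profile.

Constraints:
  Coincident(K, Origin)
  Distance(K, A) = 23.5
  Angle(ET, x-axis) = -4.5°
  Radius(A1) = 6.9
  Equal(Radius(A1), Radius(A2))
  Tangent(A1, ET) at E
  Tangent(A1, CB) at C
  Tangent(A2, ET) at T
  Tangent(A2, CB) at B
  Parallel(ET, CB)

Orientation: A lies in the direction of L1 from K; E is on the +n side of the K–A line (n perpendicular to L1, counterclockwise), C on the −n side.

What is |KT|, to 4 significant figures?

24.49

The slot axis is L1's direction at -4.5°, so u = (cos -4.5°, sin -4.5°) = (0.9969, -0.07846) and n = (−sin -4.5°, cos -4.5°) = (0.07846, 0.9969). K is at the origin and A lies 23.5 along u from K, so A = 23.5·u = (23.43, -1.844). Tangency of A1 to both parallel lines with radius 6.9 puts E and C at K ± 6.9·n: E = (0.5414, 6.879), C = (-0.5414, -6.879). Equal radii place T and B the same way about A: T = A + 6.9·n = (23.97, 5.035), B = A − 6.9·n = (22.89, -8.723). Then |KT| = |T − K| = 24.49.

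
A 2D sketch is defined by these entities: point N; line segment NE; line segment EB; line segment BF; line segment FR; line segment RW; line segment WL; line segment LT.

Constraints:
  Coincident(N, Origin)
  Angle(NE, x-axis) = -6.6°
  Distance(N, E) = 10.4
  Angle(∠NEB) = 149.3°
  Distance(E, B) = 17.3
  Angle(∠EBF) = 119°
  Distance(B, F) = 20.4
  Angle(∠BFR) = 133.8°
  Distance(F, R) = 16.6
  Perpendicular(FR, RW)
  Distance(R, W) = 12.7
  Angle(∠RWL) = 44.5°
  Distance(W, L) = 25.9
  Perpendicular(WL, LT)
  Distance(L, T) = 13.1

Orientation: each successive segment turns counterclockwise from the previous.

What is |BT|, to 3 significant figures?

36.9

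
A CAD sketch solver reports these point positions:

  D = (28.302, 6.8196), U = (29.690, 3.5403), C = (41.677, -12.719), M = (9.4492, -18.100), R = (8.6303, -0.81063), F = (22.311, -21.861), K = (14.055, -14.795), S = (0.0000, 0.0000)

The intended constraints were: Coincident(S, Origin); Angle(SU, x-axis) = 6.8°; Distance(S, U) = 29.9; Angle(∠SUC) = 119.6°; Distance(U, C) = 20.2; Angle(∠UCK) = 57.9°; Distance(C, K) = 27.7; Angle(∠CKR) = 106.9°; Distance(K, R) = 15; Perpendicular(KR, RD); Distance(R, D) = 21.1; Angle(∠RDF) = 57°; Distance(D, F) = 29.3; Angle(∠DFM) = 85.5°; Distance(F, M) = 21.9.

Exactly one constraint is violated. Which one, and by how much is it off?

Distance(F, M) = 21.9 — off by 8.50.

S = (0.00, 0.00) ✓; SU at 6.800° ✓; |SU| = 29.90 ✓; ∠SUC = 119.6° ✓; |UC| = 20.20 ✓; ∠UCK = 57.90° ✓; |CK| = 27.70 ✓; ∠CKR = 106.9° ✓; |KR| = 15.00 ✓; ∠(KR, RD) = 90.00° ✓; |RD| = 21.10 ✓; ∠RDF = 57.00° ✓; |DF| = 29.30 ✓; ∠DFM = 85.50° ✓; |FM| = 13.40 ✗.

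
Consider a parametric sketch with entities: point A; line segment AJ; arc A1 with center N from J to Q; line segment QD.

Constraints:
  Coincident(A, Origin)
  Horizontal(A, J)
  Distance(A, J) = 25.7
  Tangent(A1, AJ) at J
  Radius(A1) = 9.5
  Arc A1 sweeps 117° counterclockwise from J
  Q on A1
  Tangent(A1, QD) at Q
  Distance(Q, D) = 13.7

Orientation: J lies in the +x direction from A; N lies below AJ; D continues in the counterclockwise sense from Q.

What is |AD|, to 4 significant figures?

35.03

A is at the origin; AJ is horizontal with |AJ| = 25.7 and J on the +x side, so J = (25.70, 0.000). The tangent condition forces NJ to be normal to AJ, so N = J + (0, -9.5) = (25.70, -9.500). On A1, J sits at bearing 90° from N; a 117° counterclockwise sweep puts Q at bearing 207°, so Q = N + 9.5·(cos 207°, sin 207°) = (17.24, -13.81). A1 meets QD tangentially, so NQ is at right angles to QD, so QD runs along (−sin 207°, cos 207°); with |QD| = 13.7, D = (23.46, -26.02). Then |AD| = |D − A| = 35.03.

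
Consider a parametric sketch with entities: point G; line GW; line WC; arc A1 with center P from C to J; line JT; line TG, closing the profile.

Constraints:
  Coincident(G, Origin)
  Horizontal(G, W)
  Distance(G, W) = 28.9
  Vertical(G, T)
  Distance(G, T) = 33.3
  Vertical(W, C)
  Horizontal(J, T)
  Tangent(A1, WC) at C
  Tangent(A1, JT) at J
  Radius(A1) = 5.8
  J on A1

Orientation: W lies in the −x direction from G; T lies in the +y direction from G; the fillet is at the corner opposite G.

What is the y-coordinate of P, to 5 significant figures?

27.500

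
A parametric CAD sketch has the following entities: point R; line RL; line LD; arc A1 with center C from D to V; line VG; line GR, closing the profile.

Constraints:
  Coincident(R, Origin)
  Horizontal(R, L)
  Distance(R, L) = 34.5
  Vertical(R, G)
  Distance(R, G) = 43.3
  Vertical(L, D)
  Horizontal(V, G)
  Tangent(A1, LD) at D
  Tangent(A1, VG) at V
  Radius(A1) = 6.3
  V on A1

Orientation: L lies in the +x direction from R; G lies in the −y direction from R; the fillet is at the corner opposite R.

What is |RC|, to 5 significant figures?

46.521

RG is vertical with |RG| = 43.3 and G on the −y side, so G = (0.0000, -43.300). The virtual corner opposite R is at (34.500, -43.300). A1 meets LD tangentially, so CD is at right angles to LD and tangency of A1 to VG means the radius CV is perpendicular to VG, with radius 6.3, so the center C sits 6.3 in from both sides at C = (28.200, -37.000). Then |RC| = |C − R| = 46.521.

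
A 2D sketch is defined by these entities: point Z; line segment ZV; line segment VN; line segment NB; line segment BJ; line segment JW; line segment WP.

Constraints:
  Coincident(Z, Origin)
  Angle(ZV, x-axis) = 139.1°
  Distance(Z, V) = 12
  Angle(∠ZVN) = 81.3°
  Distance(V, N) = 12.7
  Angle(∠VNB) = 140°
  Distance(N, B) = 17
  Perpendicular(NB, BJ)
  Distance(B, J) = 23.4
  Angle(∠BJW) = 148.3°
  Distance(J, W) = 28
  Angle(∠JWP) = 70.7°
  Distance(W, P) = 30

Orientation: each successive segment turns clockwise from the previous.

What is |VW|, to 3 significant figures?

40.9

Z is at the origin; ZV runs at 139.1° with length 12.0, so V = (-9.07, 7.86). ∠ZVN = 81.3° gives VN at 40.4° from the x-axis; with |VN| = 12.7, N = (0.601, 16.1). ∠VNB = 140.0° gives NB at 0.400° from the x-axis; with |NB| = 17.0, B = (17.6, 16.2). NB is perpendicular to BJ, so BJ runs at -89.6°; with |BJ| = 23.4, J = (17.8, -7.19). ∠BJW = 148.3° gives JW at -121° from the x-axis; with |JW| = 28.0, W = (3.22, -31.1). Then |VW| = |W − V| = 40.9.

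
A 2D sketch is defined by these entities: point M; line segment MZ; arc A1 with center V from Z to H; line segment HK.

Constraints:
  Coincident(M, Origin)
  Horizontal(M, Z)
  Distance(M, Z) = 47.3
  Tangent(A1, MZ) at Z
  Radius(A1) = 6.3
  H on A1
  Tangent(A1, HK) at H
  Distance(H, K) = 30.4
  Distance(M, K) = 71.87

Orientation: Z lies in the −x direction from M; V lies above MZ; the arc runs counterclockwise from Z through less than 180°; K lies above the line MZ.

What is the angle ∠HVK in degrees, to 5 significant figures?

78.292°

M is at the origin; M and Z share the same y with |MZ| = 47.3 and Z on the −x side, so Z = (-47.300, 0.0000). A1 meets MZ tangentially, so VZ is at right angles to MZ, so V = Z + (0, 6.3) = (-47.300, 6.3000). Since VH ⟂ HK (tangency), |VK| = √(6.3² + 30.4²) = 31.046 regardless of where H sits on A1. So K lies on both circle(M, 71.87) and circle(V, 31.046); the above-MZ intersection is K = (-64.172, 32.361). H is the foot of the tangent from K: H = (-42.816, 10.726).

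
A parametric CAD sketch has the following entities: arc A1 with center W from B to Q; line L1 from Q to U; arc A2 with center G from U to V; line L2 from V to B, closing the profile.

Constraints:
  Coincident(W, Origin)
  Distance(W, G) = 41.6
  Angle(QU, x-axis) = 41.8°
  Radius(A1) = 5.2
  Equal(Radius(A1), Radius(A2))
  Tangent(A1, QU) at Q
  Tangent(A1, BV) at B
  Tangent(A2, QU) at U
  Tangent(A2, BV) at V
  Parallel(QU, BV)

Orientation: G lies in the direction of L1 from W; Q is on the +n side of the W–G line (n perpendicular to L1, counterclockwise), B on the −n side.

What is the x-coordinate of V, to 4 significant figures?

34.48

Tangency of A1 to both parallel lines with radius 5.2 puts Q and B at W ± 5.2·n: Q = (-3.466, 3.876), B = (3.466, -3.876). Equal radii place U and V the same way about G: U = G + 5.2·n = (27.55, 31.60), V = G − 5.2·n = (34.48, 23.85). So V.x = 34.48.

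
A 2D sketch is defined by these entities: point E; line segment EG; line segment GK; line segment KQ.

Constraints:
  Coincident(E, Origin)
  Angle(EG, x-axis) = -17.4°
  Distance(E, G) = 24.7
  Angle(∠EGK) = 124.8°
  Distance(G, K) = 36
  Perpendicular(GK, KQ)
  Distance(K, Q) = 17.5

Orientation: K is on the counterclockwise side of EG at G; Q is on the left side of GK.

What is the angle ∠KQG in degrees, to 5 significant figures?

64.075°

∠EGK = 124.8°, so GK runs at -17.4° + (180° − 124.8°) = 37.800° from the x-axis; with |GK| = 36.0, K = G + 36.0·(cos 37.800°, sin 37.800°) = (52.015, 14.678). GK ⟂ KQ; with |KQ| = 17.5 on the left of GK, Q = K + 17.5·(-0.61291, 0.79016) = (41.289, 28.506). Then cos ∠KQG = QK·QG / (|QK||QG|), giving 64.075°.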